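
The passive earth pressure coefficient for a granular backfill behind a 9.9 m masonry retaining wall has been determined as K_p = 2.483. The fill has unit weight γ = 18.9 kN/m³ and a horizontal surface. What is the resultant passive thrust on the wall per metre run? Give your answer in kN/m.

2300 kN/m

P = ½ K_p γ H² = 0.5 × 2.483 × 18.9 × 9.9² = 2300 kN/m.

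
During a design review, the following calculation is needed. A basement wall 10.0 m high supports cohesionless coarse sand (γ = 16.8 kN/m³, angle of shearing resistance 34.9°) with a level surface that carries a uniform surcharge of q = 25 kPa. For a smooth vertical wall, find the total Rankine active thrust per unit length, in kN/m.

297 kN/m

K_a = tan²(45° − φ/2) = 0.2721.
Soil triangle: ½ K_a γ H² = 0.5×0.2721×16.8×10.0² = 228.6 kN/m.
Surcharge rectangle: K_a q H = 0.2721×25×10.0 = 68.04 kN/m.
Total = 228.6 + 68.04 = 296.6 kN/m.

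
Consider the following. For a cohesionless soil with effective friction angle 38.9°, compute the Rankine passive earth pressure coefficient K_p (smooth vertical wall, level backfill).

4.38

K_p = (1 + sin φ)/(1 − sin φ) = tan²(45° + 38.9°/2) = 4.376.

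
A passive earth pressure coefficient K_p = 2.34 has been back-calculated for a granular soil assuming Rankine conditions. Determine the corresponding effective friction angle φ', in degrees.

23.7°

K_p = (1+sin φ)/(1−sin φ) ⇒ sin φ = (K_p − 1)/(K_p + 1) = 0.4012.
φ = arcsin(0.4012) = 23.65°.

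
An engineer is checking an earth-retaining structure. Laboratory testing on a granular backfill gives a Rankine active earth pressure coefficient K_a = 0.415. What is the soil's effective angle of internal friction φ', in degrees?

24.4°

K_a = tan²(45° − φ/2) ⇒ 45° − φ/2 = arctan(√0.415) = 32.79°.
φ = 2(45° − 32.79°) = 24.42°.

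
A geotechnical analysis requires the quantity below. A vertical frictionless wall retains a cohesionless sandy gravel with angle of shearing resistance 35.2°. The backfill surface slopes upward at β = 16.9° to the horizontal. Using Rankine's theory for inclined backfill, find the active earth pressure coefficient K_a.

K_a = cos β · (cos β − √(cos²β − cos²φ)) / (cos β + √(cos²β − cos²φ)).
cos β = 0.9568, cos φ = 0.8171, √(cos²β − cos²φ) = 0.4978.
K_a = 0.9568 × (0.9568 − 0.4978)/(0.9568 + 0.4978) = 0.3020.

0.302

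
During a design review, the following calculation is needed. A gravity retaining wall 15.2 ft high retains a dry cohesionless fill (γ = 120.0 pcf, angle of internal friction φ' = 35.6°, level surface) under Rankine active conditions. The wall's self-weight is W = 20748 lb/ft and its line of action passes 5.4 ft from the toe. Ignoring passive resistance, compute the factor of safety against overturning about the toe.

K_a = tan²(45° − 35.6°/2) = 0.2641.
P_a = ½K_aγH² = 0.5×0.2641×120.0×15.2² = 3661 lb/ft, acting at H/3 = 5.067 ft above the base.
Overturning moment M_o = P_a × H/3 = 3661 × 5.067 = 18550.
Resisting moment M_r = W × 5.4 = 20748 × 5.4 = 112000.
FS_overturning = M_r/M_o = 112000/18550 = 6.039.

6.04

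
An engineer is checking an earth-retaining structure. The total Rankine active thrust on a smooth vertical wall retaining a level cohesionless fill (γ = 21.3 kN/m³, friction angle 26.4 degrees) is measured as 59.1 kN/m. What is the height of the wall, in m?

K_a = 0.3844. P_a = ½ K_a γ H² ⇒ H = √(2P_a/(K_a γ)).
H = √(2×59.1/(0.3844×21.3)) = 3.799 m.

3.80 m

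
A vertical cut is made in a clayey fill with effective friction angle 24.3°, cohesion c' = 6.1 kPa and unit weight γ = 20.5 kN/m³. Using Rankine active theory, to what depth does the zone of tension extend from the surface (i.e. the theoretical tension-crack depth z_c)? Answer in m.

K_a = tan²(45° − 24.3°/2) = 0.4169; √K_a = 0.6457.
The active pressure is zero where K_a γ z = 2c√K_a, so z_c = 2c/(γ√K_a) = 2×6.1/(20.5×0.6457) = 0.9217 m.

0.922 m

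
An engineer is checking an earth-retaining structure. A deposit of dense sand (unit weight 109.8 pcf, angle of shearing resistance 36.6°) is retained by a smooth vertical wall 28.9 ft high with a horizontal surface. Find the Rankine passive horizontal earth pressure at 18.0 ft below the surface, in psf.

K_p = (1 + sin φ)/(1 − sin φ) = 3.953.
σ_h = K_p γ z = 3.953 × 109.8 × 18.0 = 7813 psf.

7810 psf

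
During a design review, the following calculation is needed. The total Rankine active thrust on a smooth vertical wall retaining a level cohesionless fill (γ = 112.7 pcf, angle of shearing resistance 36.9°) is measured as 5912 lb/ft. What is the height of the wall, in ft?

K_a = 0.2497. P_a = ½ K_a γ H² ⇒ H = √(2P_a/(K_a γ)).
H = √(2×5912/(0.2497×112.7)) = 20.50 ft.

20.5 ft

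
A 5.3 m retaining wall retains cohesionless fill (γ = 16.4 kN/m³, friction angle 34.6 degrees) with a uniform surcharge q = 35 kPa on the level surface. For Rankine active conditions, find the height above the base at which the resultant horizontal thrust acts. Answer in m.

2.16 m

K_a = 0.2756.
Triangular part P₁ = ½K_aγH² = 63.49 at H/3 = 1.767 m; rectangular part P₂ = K_a q H = 51.13 at H/2 = 2.650 m.
ȳ = (P₁·1.767 + P₂·2.650)/(P₁+P₂) = 2.161 m.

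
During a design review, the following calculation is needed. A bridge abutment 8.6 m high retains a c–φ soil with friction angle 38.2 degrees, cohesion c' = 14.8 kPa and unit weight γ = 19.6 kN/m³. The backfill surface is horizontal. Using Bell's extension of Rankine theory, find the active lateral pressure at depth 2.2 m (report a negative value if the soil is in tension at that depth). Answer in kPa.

-4.21 kPa

K_a = (1 − sin φ)/(1 + sin φ) = 0.2358.
σ_a = K_a γ z − 2c√K_a = 0.2358×19.6×2.2 − 2×14.8×0.4856 = -4.206 kPa.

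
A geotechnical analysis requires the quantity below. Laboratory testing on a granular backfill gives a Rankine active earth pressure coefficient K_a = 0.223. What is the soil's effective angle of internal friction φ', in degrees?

K_a = tan²(45° − φ/2) ⇒ 45° − φ/2 = arctan(√0.223) = 25.28°.
φ = 2(45° − 25.28°) = 39.44°.

39.4°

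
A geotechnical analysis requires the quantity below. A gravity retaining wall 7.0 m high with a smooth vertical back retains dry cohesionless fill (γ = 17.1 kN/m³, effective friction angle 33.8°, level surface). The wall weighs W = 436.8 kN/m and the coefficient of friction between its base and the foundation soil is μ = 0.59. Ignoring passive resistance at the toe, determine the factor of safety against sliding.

K_a = tan²(45° − 33.8°/2) = 0.2851.
P_a = ½K_aγH² = 0.5×0.2851×17.1×7.0² = 119.4 kN/m, acting at H/3 = 2.333 m above the base.
FS_sliding = μW / P_a = 0.59×436.8 / 119.4 = 2.158.

2.16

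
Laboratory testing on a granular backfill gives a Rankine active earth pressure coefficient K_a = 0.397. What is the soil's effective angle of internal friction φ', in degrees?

25.6°

K_a = tan²(45° − φ/2) ⇒ 45° − φ/2 = arctan(√0.397) = 32.21°.
φ = 2(45° − 32.21°) = 25.57°.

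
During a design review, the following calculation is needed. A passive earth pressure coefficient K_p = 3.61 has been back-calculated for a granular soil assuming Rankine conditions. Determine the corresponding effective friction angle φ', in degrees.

K_p = (1+sin φ)/(1−sin φ) ⇒ sin φ = (K_p − 1)/(K_p + 1) = 0.5662.
φ = arcsin(0.5662) = 34.48°.

34.5°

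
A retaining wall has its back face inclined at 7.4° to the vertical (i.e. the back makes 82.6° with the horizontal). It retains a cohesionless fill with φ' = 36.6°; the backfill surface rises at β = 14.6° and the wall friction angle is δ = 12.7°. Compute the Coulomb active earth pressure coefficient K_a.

0.343

K_a = sin²(α+φ) / [sin²α · sin(α−δ) · (1 + √{sin(φ+δ)sin(φ−β) / (sin(α−δ)sin(α+β))})²].
With α = 82.6°, φ = 36.6°, δ = 12.7°, β = 14.6°: K_a = 0.3425.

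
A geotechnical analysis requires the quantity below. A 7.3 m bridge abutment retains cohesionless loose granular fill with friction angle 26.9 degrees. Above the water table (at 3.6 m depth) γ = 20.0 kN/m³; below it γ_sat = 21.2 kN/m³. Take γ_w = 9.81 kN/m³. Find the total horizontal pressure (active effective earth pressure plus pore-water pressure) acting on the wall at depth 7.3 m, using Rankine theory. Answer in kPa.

79.3 kPa

K_a = (1 − sin φ)/(1 + sin φ) = 0.3770.
γ' = 21.2 − 9.81 = 11.39 kN/m³.
Effective vertical stress at 7.3 m: σ'_v = 20.0×3.6 + 11.39×3.70 = 114.1 kPa.
σ'_h = K_a σ'_v = 0.3770 × 114.1 = 43.03 kPa; u = γ_w × 3.70 = 36.30 kPa.
Total σ_h = 43.03 + 36.30 = 79.33 kPa.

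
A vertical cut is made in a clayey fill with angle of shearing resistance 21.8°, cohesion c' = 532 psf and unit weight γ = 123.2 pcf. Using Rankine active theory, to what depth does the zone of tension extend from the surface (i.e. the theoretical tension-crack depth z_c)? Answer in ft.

K_a = tan²(45° − 21.8°/2) = 0.4584; √K_a = 0.6771.
The active pressure is zero where K_a γ z = 2c√K_a, so z_c = 2c/(γ√K_a) = 2×532/(123.2×0.6771) = 12.76 ft.

12.8 ft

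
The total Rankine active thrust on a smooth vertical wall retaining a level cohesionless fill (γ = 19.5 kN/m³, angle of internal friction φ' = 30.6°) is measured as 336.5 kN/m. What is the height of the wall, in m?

10.3 m

K_a = 0.3253. P_a = ½ K_a γ H² ⇒ H = √(2P_a/(K_a γ)).
H = √(2×336.5/(0.3253×19.5)) = 10.30 m.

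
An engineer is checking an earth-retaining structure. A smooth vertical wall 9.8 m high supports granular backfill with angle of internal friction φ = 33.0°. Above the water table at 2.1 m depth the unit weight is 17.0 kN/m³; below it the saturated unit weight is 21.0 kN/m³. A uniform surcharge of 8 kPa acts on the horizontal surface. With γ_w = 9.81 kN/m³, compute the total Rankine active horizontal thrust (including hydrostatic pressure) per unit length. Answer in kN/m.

K_a = tan²(45° − φ/2) = 0.2948.
γ' = 21.0 − 9.81 = 11.19 kN/m³. h₂ = H − d_w = 7.7 m.
σ'_h: at surface K_a·q = 2.358; at WT K_a(q+γd_w) = 12.88; at base K_a(q+γd_w+γ'h₂) = 38.28 kPa.
P₁ = ½(2.358+12.88)×2.1 = 16.00; P₂ = ½(12.88+38.28)×7.7 = 197.0; P_w = ½γ_w h₂² = 290.8.
Total = 16.00+197.0+290.8 = 503.8 kN/m.

504 kN/m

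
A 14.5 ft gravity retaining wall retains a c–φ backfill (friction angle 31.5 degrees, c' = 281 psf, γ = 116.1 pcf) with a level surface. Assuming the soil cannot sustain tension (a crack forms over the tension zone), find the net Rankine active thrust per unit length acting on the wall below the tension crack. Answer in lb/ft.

K_a = 0.3136; √K_a = 0.5600.
Tension-crack depth z_c = 2c/(γ√K_a) = 2×281/(116.1×0.5600) = 8.644 ft.
σ_a at base = K_a γ H − 2c√K_a = 0.3136×116.1×14.5 − 2×281×0.5600 = 213.2 psf.
P_a = ½ × 213.2 × (H − z_c) = 0.5×213.2×5.856 = 624.4 lb/ft.

624 lb/ft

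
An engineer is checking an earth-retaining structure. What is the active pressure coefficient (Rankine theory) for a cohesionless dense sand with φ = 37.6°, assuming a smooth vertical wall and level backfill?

K_a = (1 − sin φ)/(1 + sin φ) = (1 − sin 37.6°)/(1 + sin 37.6°) = 0.2421.

0.242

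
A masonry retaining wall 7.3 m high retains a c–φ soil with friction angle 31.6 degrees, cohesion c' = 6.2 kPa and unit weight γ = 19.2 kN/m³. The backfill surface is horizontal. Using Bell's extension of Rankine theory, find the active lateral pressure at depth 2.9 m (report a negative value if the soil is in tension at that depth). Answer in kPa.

K_a = (1 − sin φ)/(1 + sin φ) = 0.3123.
σ_a = K_a γ z − 2c√K_a = 0.3123×19.2×2.9 − 2×6.2×0.5589 = 10.46 kPa.

10.5 kPa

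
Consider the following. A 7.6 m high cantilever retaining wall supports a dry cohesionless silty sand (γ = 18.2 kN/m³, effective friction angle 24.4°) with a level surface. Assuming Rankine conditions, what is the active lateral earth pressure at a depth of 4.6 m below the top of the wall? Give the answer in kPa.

34.8 kPa

K_a = (1 − sin φ)/(1 + sin φ) = 0.4153.
σ_h = K_a γ z = 0.4153 × 18.2 × 4.6 = 34.77 kPa.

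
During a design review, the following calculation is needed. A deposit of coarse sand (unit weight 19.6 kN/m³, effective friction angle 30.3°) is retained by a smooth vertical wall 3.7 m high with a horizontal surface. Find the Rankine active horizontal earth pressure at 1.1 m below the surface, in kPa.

7.10 kPa

K_a = (1 − sin φ)/(1 + sin φ) = 0.3293.
σ_h = K_a γ z = 0.3293 × 19.6 × 1.1 = 7.100 kPa.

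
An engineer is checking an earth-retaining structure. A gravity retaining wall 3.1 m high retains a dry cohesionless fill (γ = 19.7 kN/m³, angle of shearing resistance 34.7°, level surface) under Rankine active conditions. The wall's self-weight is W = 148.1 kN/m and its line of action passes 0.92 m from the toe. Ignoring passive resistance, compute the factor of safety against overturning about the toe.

K_a = tan²(45° − 34.7°/2) = 0.2745.
P_a = ½K_aγH² = 0.5×0.2745×19.7×3.1² = 25.98 kN/m, acting at H/3 = 1.033 m above the base.
Overturning moment M_o = P_a × H/3 = 25.98 × 1.033 = 26.85.
Resisting moment M_r = W × 0.92 = 148.1 × 0.92 = 136.3.
FS_overturning = M_r/M_o = 136.3/26.85 = 5.075.

5.08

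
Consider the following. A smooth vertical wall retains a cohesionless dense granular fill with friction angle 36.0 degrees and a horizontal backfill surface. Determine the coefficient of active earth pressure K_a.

K_a = tan²(45° − φ/2) = tan²(27.00°) = 0.2596.

0.260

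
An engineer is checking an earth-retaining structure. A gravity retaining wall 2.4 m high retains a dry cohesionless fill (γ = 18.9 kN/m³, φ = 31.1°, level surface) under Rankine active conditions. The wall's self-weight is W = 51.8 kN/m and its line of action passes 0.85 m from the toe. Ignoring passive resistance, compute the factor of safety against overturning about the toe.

3.17

K_a = tan²(45° − 31.1°/2) = 0.3188.
P_a = ½K_aγH² = 0.5×0.3188×18.9×2.4² = 17.35 kN/m, acting at H/3 = 0.8000 m above the base.
Overturning moment M_o = P_a × H/3 = 17.35 × 0.8000 = 13.88.
Resisting moment M_r = W × 0.85 = 51.8 × 0.85 = 44.03.
FS_overturning = M_r/M_o = 44.03/13.88 = 3.172.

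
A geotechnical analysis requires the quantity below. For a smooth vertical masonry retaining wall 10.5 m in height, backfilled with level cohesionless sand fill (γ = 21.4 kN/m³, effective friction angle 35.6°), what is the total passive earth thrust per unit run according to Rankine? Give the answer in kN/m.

4470 kN/m

K_p = tan²(45° + φ/2) = 3.786.
P_p = ½ K_p γ H² = 0.5 × 3.786 × 21.4 × 10.5² = 4466 kN/m.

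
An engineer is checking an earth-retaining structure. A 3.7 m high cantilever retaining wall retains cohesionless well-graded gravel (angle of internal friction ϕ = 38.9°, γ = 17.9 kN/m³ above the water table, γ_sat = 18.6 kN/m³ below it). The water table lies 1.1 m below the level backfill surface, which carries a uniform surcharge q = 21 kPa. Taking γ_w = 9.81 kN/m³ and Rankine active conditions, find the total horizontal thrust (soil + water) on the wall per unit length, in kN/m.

K_a = tan²(45° − φ/2) = 0.2285.
γ' = 18.6 − 9.81 = 8.790 kN/m³. h₂ = H − d_w = 2.6 m.
σ'_h: at surface K_a·q = 4.799; at WT K_a(q+γd_w) = 9.299; at base K_a(q+γd_w+γ'h₂) = 14.52 kPa.
P₁ = ½(4.799+9.299)×1.1 = 7.754; P₂ = ½(9.299+14.52)×2.6 = 30.97; P_w = ½γ_w h₂² = 33.16.
Total = 7.754+30.97+33.16 = 71.88 kN/m.

71.9 kN/m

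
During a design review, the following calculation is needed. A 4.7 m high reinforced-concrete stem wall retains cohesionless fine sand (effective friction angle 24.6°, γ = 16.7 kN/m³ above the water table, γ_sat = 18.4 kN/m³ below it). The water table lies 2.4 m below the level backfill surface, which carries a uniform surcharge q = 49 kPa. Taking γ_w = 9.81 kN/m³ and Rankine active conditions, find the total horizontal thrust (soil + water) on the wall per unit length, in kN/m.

188 kN/m

K_a = tan²(45° − φ/2) = 0.4121.
γ' = 18.4 − 9.81 = 8.590 kN/m³. h₂ = H − d_w = 2.3 m.
σ'_h: at surface K_a·q = 20.20; at WT K_a(q+γd_w) = 36.71; at base K_a(q+γd_w+γ'h₂) = 44.86 kPa.
P₁ = ½(20.20+36.71)×2.4 = 68.29; P₂ = ½(36.71+44.86)×2.3 = 93.81; P_w = ½γ_w h₂² = 25.95.
Total = 68.29+93.81+25.95 = 188.0 kN/m.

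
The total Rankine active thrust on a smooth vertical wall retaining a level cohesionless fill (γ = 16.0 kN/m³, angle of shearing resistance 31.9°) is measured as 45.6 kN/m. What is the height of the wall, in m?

K_a = 0.3085. P_a = ½ K_a γ H² ⇒ H = √(2P_a/(K_a γ)).
H = √(2×45.6/(0.3085×16.0)) = 4.298 m.

4.30 m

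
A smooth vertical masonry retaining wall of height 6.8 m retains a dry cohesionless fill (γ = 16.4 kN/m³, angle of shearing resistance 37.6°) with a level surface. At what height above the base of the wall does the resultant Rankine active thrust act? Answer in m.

K_a = 0.2421.
The pressure distribution is triangular, so the resultant acts at H/3 above the base = 6.8/3 = 2.267 m.

2.27 m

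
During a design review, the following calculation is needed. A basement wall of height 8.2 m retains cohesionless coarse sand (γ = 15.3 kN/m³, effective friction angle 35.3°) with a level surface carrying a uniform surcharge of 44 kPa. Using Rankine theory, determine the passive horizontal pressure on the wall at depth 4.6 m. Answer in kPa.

K_p = (1 + sin φ)/(1 − sin φ) = 3.738.
σ_v = γz + q = 15.3 × 4.6 + 44 = 114.4 kPa.
σ_h = K_p σ_v = 3.738 × 114.4 = 427.5 kPa.

428 kPa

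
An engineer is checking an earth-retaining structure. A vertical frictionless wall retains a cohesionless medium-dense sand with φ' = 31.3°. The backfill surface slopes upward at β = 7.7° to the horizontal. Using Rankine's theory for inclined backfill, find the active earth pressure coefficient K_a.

0.325

K_a = cos β · (cos β − √(cos²β − cos²φ)) / (cos β + √(cos²β − cos²φ)).
cos β = 0.9910, cos φ = 0.8545, √(cos²β − cos²φ) = 0.5019.
K_a = 0.9910 × (0.9910 − 0.5019)/(0.9910 + 0.5019) = 0.3246.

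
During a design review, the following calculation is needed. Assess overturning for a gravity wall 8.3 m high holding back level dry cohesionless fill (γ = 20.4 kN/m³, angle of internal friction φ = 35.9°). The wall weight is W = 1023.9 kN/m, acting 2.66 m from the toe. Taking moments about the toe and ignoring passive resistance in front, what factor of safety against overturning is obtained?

K_a = tan²(45° − 35.9°/2) = 0.2607.
P_a = ½K_aγH² = 0.5×0.2607×20.4×8.3² = 183.2 kN/m, acting at H/3 = 2.767 m above the base.
Overturning moment M_o = P_a × H/3 = 183.2 × 2.767 = 506.9.
Resisting moment M_r = W × 2.66 = 1023.9 × 2.66 = 2724.
FS_overturning = M_r/M_o = 2724/506.9 = 5.373.

5.37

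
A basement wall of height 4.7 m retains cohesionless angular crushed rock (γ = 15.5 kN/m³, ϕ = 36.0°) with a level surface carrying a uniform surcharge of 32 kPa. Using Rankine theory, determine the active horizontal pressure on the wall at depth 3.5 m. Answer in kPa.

K_a = (1 − sin φ)/(1 + sin φ) = 0.2596.
σ_v = γz + q = 15.5 × 3.5 + 32 = 86.25 kPa.
σ_h = K_a σ_v = 0.2596 × 86.25 = 22.39 kPa.

22.4 kPa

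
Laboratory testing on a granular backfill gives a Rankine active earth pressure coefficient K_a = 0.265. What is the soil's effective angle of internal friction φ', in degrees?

K_a = tan²(45° − φ/2) ⇒ 45° − φ/2 = arctan(√0.265) = 27.24°.
φ = 2(45° − 27.24°) = 35.52°.

35.5°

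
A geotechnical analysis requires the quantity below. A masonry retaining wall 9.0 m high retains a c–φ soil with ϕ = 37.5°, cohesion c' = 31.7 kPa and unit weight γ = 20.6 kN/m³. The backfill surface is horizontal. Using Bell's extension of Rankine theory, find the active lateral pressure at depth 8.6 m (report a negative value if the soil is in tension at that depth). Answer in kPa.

K_a = (1 − sin φ)/(1 + sin φ) = 0.2432.
σ_a = K_a γ z − 2c√K_a = 0.2432×20.6×8.6 − 2×31.7×0.4931 = 11.82 kPa.

11.8 kPa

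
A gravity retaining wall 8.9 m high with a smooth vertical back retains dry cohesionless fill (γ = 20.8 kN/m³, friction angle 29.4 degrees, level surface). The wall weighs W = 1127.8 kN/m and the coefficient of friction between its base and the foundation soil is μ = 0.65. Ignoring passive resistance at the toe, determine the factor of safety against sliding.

K_a = tan²(45° − 29.4°/2) = 0.3415.
P_a = ½K_aγH² = 0.5×0.3415×20.8×8.9² = 281.3 kN/m, acting at H/3 = 2.967 m above the base.
FS_sliding = μW / P_a = 0.65×1127.8 / 281.3 = 2.606.

2.61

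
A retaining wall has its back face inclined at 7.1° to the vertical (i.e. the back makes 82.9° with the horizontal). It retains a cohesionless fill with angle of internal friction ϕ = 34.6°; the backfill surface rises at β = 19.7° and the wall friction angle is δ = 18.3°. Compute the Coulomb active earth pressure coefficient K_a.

K_a = sin²(α+φ) / [sin²α · sin(α−δ) · (1 + √{sin(φ+δ)sin(φ−β) / (sin(α−δ)sin(α+β))})²].
With α = 82.9°, φ = 34.6°, δ = 18.3°, β = 19.7°: K_a = 0.4025.

0.403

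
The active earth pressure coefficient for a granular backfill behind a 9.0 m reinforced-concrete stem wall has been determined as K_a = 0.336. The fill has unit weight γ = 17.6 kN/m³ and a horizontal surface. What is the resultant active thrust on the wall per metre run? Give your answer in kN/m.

240 kN/m

P = ½ K_a γ H² = 0.5 × 0.336 × 17.6 × 9.0² = 239.5 kN/m.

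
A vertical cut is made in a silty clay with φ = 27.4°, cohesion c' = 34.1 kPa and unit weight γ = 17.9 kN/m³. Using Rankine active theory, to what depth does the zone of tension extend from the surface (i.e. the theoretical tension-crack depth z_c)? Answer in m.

6.27 m

K_a = tan²(45° − 27.4°/2) = 0.3697; √K_a = 0.6080.
The active pressure is zero where K_a γ z = 2c√K_a, so z_c = 2c/(γ√K_a) = 2×34.1/(17.9×0.6080) = 6.266 m.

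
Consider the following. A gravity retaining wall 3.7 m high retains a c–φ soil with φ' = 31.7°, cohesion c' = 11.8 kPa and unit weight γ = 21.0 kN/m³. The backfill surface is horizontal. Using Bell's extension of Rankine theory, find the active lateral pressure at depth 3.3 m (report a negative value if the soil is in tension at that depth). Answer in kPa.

8.39 kPa

K_a = (1 − sin φ)/(1 + sin φ) = 0.3111.
σ_a = K_a γ z − 2c√K_a = 0.3111×21.0×3.3 − 2×11.8×0.5577 = 8.395 kPa.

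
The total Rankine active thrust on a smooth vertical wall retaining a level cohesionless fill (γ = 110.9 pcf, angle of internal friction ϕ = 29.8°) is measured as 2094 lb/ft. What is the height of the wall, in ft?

K_a = 0.3360. P_a = ½ K_a γ H² ⇒ H = √(2P_a/(K_a γ)).
H = √(2×2094/(0.3360×110.9)) = 10.60 ft.

10.6 ft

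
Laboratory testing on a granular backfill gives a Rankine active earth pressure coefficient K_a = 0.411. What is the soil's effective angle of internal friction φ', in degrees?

24.7°

K_a = tan²(45° − φ/2) ⇒ 45° − φ/2 = arctan(√0.411) = 32.66°.
φ = 2(45° − 32.66°) = 24.67°.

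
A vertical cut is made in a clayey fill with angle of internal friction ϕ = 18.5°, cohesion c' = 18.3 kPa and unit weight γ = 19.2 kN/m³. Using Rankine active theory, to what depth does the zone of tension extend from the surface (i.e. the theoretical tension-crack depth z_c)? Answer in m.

K_a = tan²(45° − 18.5°/2) = 0.5183; √K_a = 0.7199.
The active pressure is zero where K_a γ z = 2c√K_a, so z_c = 2c/(γ√K_a) = 2×18.3/(19.2×0.7199) = 2.648 m.

2.65 m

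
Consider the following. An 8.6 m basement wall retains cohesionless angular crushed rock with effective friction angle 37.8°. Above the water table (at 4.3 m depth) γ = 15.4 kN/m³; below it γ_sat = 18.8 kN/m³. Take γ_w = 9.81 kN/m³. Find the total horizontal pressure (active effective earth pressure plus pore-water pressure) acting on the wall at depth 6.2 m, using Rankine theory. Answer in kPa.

38.6 kPa

K_a = (1 − sin φ)/(1 + sin φ) = 0.2400.
γ' = 18.8 − 9.81 = 8.990 kN/m³.
Effective vertical stress at 6.2 m: σ'_v = 15.4×4.3 + 8.990×1.90 = 83.30 kPa.
σ'_h = K_a σ'_v = 0.2400 × 83.30 = 19.99 kPa; u = γ_w × 1.90 = 18.64 kPa.
Total σ_h = 19.99 + 18.64 = 38.63 kPa.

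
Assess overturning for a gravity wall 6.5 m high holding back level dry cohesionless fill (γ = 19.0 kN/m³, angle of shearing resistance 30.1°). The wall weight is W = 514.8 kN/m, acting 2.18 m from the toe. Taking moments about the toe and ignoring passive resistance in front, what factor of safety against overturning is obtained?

3.89

K_a = tan²(45° − 30.1°/2) = 0.3320.
P_a = ½K_aγH² = 0.5×0.3320×19.0×6.5² = 133.3 kN/m, acting at H/3 = 2.167 m above the base.
Overturning moment M_o = P_a × H/3 = 133.3 × 2.167 = 288.7.
Resisting moment M_r = W × 2.18 = 514.8 × 2.18 = 1122.
FS_overturning = M_r/M_o = 1122/288.7 = 3.887.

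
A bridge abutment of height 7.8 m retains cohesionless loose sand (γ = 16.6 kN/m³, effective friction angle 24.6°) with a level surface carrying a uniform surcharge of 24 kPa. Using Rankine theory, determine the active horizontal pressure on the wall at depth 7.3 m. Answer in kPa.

59.8 kPa

K_a = (1 − sin φ)/(1 + sin φ) = 0.4121.
σ_v = γz + q = 16.6 × 7.3 + 24 = 145.2 kPa.
σ_h = K_a σ_v = 0.4121 × 145.2 = 59.84 kPa.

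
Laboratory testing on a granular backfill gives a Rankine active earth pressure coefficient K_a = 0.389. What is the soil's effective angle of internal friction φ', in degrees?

K_a = tan²(45° − φ/2) ⇒ 45° − φ/2 = arctan(√0.389) = 31.95°.
φ = 2(45° − 31.95°) = 26.10°.

26.1°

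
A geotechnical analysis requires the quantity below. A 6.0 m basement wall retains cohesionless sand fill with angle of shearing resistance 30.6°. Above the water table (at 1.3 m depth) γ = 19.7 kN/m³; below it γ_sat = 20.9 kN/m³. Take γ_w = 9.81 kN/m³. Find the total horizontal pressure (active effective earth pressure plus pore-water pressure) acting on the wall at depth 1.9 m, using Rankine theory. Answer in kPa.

16.4 kPa

K_a = (1 − sin φ)/(1 + sin φ) = 0.3253.
γ' = 20.9 − 9.81 = 11.09 kN/m³.
Effective vertical stress at 1.9 m: σ'_v = 19.7×1.3 + 11.09×0.600 = 32.26 kPa.
σ'_h = K_a σ'_v = 0.3253 × 32.26 = 10.50 kPa; u = γ_w × 0.600 = 5.886 kPa.
Total σ_h = 10.50 + 5.886 = 16.38 kPa.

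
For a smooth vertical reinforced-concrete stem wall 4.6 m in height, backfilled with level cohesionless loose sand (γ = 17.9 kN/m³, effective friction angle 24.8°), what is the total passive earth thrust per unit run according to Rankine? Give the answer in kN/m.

K_p = tan²(45° + φ/2) = 2.445.
P_p = ½ K_p γ H² = 0.5 × 2.445 × 17.9 × 4.6² = 463.0 kN/m.

463 kN/m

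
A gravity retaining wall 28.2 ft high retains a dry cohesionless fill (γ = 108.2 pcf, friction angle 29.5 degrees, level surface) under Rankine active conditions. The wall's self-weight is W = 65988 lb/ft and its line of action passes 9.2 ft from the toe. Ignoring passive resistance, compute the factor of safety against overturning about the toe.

4.41

K_a = tan²(45° − 29.5°/2) = 0.3401.
P_a = ½K_aγH² = 0.5×0.3401×108.2×28.2² = 14630 lb/ft, acting at H/3 = 9.400 ft above the base.
Overturning moment M_o = P_a × H/3 = 14630 × 9.400 = 137500.
Resisting moment M_r = W × 9.2 = 65988 × 9.2 = 607100.
FS_overturning = M_r/M_o = 607100/137500 = 4.414.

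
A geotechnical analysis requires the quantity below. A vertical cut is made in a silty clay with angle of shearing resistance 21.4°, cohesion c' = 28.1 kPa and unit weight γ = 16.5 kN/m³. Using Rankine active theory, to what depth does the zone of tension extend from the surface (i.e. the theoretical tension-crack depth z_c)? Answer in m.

K_a = tan²(45° − 21.4°/2) = 0.4653; √K_a = 0.6822.
The active pressure is zero where K_a γ z = 2c√K_a, so z_c = 2c/(γ√K_a) = 2×28.1/(16.5×0.6822) = 4.993 m.

4.99 m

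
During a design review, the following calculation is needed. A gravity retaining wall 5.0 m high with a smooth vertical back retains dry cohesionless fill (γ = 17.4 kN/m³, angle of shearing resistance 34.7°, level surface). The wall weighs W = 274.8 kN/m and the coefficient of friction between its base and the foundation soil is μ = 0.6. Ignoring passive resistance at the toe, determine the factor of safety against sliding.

2.76

K_a = tan²(45° − 34.7°/2) = 0.2745.
P_a = ½K_aγH² = 0.5×0.2745×17.4×5.0² = 59.70 kN/m, acting at H/3 = 1.667 m above the base.
FS_sliding = μW / P_a = 0.6×274.8 / 59.70 = 2.762.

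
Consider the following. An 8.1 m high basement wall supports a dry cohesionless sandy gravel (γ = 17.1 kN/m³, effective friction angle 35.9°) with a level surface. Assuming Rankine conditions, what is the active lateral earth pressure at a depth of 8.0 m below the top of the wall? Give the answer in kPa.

35.7 kPa

K_a = (1 − sin φ)/(1 + sin φ) = 0.2607.
σ_h = K_a γ z = 0.2607 × 17.1 × 8.0 = 35.67 kPa.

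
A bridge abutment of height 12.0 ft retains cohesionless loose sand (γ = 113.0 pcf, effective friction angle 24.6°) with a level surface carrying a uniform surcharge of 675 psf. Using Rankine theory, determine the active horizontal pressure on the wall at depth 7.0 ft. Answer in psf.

604 psf

K_a = (1 − sin φ)/(1 + sin φ) = 0.4121.
σ_v = γz + q = 113.0 × 7.0 + 675 = 1466 psf.
σ_h = K_a σ_v = 0.4121 × 1466 = 604.2 psf.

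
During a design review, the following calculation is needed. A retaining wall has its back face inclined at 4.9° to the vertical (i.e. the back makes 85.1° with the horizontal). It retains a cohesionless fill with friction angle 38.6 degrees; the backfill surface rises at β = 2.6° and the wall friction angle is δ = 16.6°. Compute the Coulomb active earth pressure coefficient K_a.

0.253

K_a = sin²(α+φ) / [sin²α · sin(α−δ) · (1 + √{sin(φ+δ)sin(φ−β) / (sin(α−δ)sin(α+β))})²].
With α = 85.1°, φ = 38.6°, δ = 16.6°, β = 2.6°: K_a = 0.2531.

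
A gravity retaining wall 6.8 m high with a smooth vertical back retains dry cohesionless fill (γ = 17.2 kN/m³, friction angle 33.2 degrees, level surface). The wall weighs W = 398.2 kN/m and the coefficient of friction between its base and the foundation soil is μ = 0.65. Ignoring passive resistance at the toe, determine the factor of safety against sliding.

2.23

K_a = tan²(45° − 33.2°/2) = 0.2924.
P_a = ½K_aγH² = 0.5×0.2924×17.2×6.8² = 116.3 kN/m, acting at H/3 = 2.267 m above the base.
FS_sliding = μW / P_a = 0.65×398.2 / 116.3 = 2.226.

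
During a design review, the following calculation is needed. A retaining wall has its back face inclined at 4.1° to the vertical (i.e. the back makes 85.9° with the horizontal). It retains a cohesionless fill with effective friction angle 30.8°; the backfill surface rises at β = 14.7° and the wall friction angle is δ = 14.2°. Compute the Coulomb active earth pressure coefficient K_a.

0.397

K_a = sin²(α+φ) / [sin²α · sin(α−δ) · (1 + √{sin(φ+δ)sin(φ−β) / (sin(α−δ)sin(α+β))})²].
With α = 85.9°, φ = 30.8°, δ = 14.2°, β = 14.7°: K_a = 0.3973.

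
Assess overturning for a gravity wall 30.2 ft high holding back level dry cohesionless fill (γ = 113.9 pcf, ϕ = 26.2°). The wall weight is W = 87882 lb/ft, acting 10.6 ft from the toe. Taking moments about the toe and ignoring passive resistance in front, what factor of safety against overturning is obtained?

K_a = tan²(45° − 26.2°/2) = 0.3874.
P_a = ½K_aγH² = 0.5×0.3874×113.9×30.2² = 20120 lb/ft, acting at H/3 = 10.07 ft above the base.
Overturning moment M_o = P_a × H/3 = 20120 × 10.07 = 202600.
Resisting moment M_r = W × 10.6 = 87882 × 10.6 = 931500.
FS_overturning = M_r/M_o = 931500/202600 = 4.598.

4.60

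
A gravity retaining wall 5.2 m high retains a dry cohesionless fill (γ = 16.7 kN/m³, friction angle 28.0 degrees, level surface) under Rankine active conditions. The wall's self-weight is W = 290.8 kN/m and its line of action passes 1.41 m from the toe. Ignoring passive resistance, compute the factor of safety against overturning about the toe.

2.90

K_a = tan²(45° − 28.0°/2) = 0.3610.
P_a = ½K_aγH² = 0.5×0.3610×16.7×5.2² = 81.52 kN/m, acting at H/3 = 1.733 m above the base.
Overturning moment M_o = P_a × H/3 = 81.52 × 1.733 = 141.3.
Resisting moment M_r = W × 1.41 = 290.8 × 1.41 = 410.0.
FS_overturning = M_r/M_o = 410.0/141.3 = 2.902.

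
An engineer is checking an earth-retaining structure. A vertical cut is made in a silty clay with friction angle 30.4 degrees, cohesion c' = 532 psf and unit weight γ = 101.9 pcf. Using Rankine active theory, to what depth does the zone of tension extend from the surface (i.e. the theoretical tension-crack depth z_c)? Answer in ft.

K_a = tan²(45° − 30.4°/2) = 0.3280; √K_a = 0.5727.
The active pressure is zero where K_a γ z = 2c√K_a, so z_c = 2c/(γ√K_a) = 2×532/(101.9×0.5727) = 18.23 ft.

18.2 ft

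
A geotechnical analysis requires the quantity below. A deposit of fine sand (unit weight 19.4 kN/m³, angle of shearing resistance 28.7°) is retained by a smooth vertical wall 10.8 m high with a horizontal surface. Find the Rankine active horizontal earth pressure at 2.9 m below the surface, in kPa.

K_a = (1 − sin φ)/(1 + sin φ) = 0.3511.
σ_h = K_a γ z = 0.3511 × 19.4 × 2.9 = 19.76 kPa.

19.8 kPa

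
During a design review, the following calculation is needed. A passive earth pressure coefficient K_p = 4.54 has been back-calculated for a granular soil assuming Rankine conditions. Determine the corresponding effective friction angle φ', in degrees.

39.7°

K_p = (1+sin φ)/(1−sin φ) ⇒ sin φ = (K_p − 1)/(K_p + 1) = 0.6390.
φ = arcsin(0.6390) = 39.72°.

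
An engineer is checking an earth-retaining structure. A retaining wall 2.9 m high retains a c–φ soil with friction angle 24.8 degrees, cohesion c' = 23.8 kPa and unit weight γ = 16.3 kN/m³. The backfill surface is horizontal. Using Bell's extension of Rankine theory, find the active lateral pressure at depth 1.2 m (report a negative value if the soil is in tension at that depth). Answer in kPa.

-22.4 kPa

K_a = (1 − sin φ)/(1 + sin φ) = 0.4090.
σ_a = K_a γ z − 2c√K_a = 0.4090×16.3×1.2 − 2×23.8×0.6395 = -22.44 kPa.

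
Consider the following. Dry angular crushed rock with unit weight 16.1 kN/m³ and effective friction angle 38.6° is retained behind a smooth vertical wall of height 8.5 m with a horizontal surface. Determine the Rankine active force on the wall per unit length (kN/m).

K_a = tan²(45° − φ/2) = 0.2316.
P_a = ½ K_a γ H² = 0.5 × 0.2316 × 16.1 × 8.5² = 134.7 kN/m.

135 kN/m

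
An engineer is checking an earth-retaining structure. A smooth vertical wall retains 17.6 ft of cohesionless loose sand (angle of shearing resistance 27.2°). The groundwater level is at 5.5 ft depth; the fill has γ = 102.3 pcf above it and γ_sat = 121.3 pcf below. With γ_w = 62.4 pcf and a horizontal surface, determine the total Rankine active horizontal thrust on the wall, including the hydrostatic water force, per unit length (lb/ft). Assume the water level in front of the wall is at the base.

9290 lb/ft

K_a = tan²(45° − φ/2) = 0.3726.
γ' = 121.3 − 62.4 = 58.90 pcf. Depth below WT = 12.1 ft.
σ'_h at WT = K_a γ d_w = 209.6 psf; at base = 209.6 + K_a γ' × 12.1 = 475.2 psf.
P₁ (0–5.5 ft) = ½×209.6×5.5 = 576.5. P₂ (5.5–17.6 ft) = ½(209.6+475.2)×12.1 = 4143.
P_w = ½ γ_w h₂² = 0.5×62.4×12.1² = 4568. Total = 576.5+4143+4568 = 9288 lb/ft.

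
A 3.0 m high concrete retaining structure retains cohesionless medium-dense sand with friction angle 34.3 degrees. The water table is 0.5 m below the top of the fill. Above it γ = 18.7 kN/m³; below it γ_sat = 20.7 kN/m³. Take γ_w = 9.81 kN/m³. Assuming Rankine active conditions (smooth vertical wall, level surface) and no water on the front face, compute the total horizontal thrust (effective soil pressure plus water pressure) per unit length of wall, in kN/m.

K_a = tan²(45° − φ/2) = 0.2792.
γ' = 20.7 − 9.81 = 10.89 kN/m³. Depth below WT = 2.5 m.
σ'_h at WT = K_a γ d_w = 2.610 kPa; at base = 2.610 + K_a γ' × 2.5 = 10.21 kPa.
P₁ (0–0.5 m) = ½×2.610×0.5 = 0.6525. P₂ (0.5–3.0 m) = ½(2.610+10.21)×2.5 = 16.03.
P_w = ½ γ_w h₂² = 0.5×9.81×2.5² = 30.66. Total = 0.6525+16.03+30.66 = 47.33 kN/m.

47.3 kN/m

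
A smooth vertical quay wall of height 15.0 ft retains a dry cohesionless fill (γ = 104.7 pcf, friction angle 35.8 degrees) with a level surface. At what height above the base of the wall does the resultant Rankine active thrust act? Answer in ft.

5.00 ft

K_a = 0.2619.
The pressure distribution is triangular, so the resultant acts at H/3 above the base = 15.0/3 = 5.000 ft.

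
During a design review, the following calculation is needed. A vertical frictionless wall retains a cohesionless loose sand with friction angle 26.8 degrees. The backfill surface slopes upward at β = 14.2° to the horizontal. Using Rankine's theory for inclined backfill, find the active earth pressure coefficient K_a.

K_a = cos β · (cos β − √(cos²β − cos²φ)) / (cos β + √(cos²β − cos²φ)).
cos β = 0.9694, cos φ = 0.8926, √(cos²β − cos²φ) = 0.3783.
K_a = 0.9694 × (0.9694 − 0.3783)/(0.9694 + 0.3783) = 0.4252.

0.425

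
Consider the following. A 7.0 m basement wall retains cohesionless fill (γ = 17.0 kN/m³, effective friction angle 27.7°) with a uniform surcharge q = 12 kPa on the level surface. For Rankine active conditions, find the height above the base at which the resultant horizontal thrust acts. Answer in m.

2.53 m

K_a = 0.3653.
Triangular part P₁ = ½K_aγH² = 152.2 at H/3 = 2.333 m; rectangular part P₂ = K_a q H = 30.69 at H/2 = 3.500 m.
ȳ = (P₁·2.333 + P₂·3.500)/(P₁+P₂) = 2.529 m.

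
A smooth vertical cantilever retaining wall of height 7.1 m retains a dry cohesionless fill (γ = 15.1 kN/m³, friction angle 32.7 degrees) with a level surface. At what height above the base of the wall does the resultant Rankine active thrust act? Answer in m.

2.37 m

K_a = 0.2985.
The pressure distribution is triangular, so the resultant acts at H/3 above the base = 7.1/3 = 2.367 m.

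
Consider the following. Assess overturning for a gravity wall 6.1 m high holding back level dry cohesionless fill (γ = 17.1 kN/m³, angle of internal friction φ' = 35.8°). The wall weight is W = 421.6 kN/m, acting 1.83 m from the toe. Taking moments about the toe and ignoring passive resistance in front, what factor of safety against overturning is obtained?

K_a = tan²(45° − 35.8°/2) = 0.2619.
P_a = ½K_aγH² = 0.5×0.2619×17.1×6.1² = 83.31 kN/m, acting at H/3 = 2.033 m above the base.
Overturning moment M_o = P_a × H/3 = 83.31 × 2.033 = 169.4.
Resisting moment M_r = W × 1.83 = 421.6 × 1.83 = 771.5.
FS_overturning = M_r/M_o = 771.5/169.4 = 4.555.

4.55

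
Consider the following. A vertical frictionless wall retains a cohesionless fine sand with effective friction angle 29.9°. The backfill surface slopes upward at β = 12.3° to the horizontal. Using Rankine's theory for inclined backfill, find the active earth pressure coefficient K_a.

K_a = cos β · (cos β − √(cos²β − cos²φ)) / (cos β + √(cos²β − cos²φ)).
cos β = 0.9770, cos φ = 0.8669, √(cos²β − cos²φ) = 0.4507.
K_a = 0.9770 × (0.9770 − 0.4507)/(0.9770 + 0.4507) = 0.3602.

0.360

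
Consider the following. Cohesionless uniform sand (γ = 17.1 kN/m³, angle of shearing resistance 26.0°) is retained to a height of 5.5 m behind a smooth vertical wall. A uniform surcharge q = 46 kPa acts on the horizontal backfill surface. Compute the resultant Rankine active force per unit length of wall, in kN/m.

K_a = tan²(45° − φ/2) = 0.3905.
Soil triangle: ½ K_a γ H² = 0.5×0.3905×17.1×5.5² = 101.0 kN/m.
Surcharge rectangle: K_a q H = 0.3905×46×5.5 = 98.79 kN/m.
Total = 101.0 + 98.79 = 199.8 kN/m.

200 kN/m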